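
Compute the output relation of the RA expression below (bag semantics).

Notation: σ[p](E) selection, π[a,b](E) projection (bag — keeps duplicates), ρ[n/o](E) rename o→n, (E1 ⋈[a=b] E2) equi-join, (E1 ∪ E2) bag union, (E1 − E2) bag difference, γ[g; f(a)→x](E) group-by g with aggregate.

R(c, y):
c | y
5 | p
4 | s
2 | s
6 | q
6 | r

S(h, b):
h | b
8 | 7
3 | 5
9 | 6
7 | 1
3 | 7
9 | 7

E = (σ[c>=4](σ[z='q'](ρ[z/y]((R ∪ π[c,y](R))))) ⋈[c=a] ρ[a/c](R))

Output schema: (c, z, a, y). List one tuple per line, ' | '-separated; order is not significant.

Stepwise |·|:
  R → 5
  R → 5
  π[c,y](R) → 5
  (R ∪ π[c,y](R)) → 10
  ρ[z/y]((R ∪ π[c,y](R))) → 10
  σ[z='q'](ρ[z/y]((R ∪ π[c,y](R)))) → 2
  σ[c>=4](σ[z='q'](ρ[z/y]((R ∪ π[c,y](R))))) → 2
  R → 5
  ρ[a/c](R) → 5
  (σ[c>=4](σ[z='q'](ρ[z/y]((R ∪ π[c,y](R))))) ⋈[c=a] ρ[a/c](R)) → 4

== RESULT ==
c | z | a | y
6 | q | 6 | q
6 | q | 6 | q
6 | q | 6 | r
6 | q | 6 | r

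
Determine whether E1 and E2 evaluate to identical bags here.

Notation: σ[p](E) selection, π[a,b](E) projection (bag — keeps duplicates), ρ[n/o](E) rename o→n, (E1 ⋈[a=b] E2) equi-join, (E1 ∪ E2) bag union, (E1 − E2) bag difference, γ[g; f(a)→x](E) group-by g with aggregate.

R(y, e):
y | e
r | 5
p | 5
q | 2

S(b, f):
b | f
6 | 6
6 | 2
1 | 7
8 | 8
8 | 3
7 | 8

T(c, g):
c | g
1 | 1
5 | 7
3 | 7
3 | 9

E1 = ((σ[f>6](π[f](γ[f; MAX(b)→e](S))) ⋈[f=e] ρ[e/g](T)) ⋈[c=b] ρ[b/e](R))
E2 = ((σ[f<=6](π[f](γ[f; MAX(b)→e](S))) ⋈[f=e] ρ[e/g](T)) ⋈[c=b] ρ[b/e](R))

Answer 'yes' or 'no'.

E1 per-node cardinality:
  S → 6
  γ[f; MAX(b)→e](S) → 5
  π[f](γ[f; MAX(b)→e](S)) → 5
  σ[f>6](π[f](γ[f; MAX(b)→e](S))) → 2
  T → 4
  ρ[e/g](T) → 4
  (σ[f>6](π[f](γ[f; MAX(b)→e](S))) ⋈[f=e] ρ[e/g](T)) → 2
  R → 3
  ρ[b/e](R) → 3
  ((σ[f>6](π[f](γ[f; MAX(b)→e](S))) ⋈[f=e] ρ[e/g](T)) ⋈[c=b] ρ[b/e](R)) → 2
E2 per-node cardinality:
  S → 6
  γ[f; MAX(b)→e](S) → 5
  π[f](γ[f; MAX(b)→e](S)) → 5
  σ[f<=6](π[f](γ[f; MAX(b)→e](S))) → 3
  T → 4
  ρ[e/g](T) → 4
  (σ[f<=6](π[f](γ[f; MAX(b)→e](S))) ⋈[f=e] ρ[e/g](T)) → 0
  R → 3
  ρ[b/e](R) → 3
  ((σ[f<=6](π[f](γ[f; MAX(b)→e](S))) ⋈[f=e] ρ[e/g](T)) ⋈[c=b] ρ[b/e](R)) → 0

E1 result:
f | c | e | y | b
7 | 5 | 7 | p | 5
7 | 5 | 7 | r | 5
E2 result:
f | c | e | y | b
(0 rows)
Witness: (7, 5, 7, 'p', 5) appears 1× in E1 but 0× in E2.

no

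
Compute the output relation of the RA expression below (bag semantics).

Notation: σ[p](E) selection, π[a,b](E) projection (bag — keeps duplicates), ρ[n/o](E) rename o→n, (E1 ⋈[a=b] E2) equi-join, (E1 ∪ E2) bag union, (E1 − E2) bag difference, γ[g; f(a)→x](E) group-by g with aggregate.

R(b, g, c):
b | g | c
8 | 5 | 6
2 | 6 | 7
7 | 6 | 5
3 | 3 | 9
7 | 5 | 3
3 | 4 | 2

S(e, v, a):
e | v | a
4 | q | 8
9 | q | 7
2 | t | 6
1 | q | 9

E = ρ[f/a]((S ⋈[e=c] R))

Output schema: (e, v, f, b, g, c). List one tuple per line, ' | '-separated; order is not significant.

Row counts bottom-up:
  S → 4
  R → 6
  (S ⋈[e=c] R) → 2
  ρ[f/a]((S ⋈[e=c] R)) → 2

== RESULT ==
e | v | f | b | g | c
2 | t | 6 | 3 | 4 | 2
9 | q | 7 | 3 | 3 | 9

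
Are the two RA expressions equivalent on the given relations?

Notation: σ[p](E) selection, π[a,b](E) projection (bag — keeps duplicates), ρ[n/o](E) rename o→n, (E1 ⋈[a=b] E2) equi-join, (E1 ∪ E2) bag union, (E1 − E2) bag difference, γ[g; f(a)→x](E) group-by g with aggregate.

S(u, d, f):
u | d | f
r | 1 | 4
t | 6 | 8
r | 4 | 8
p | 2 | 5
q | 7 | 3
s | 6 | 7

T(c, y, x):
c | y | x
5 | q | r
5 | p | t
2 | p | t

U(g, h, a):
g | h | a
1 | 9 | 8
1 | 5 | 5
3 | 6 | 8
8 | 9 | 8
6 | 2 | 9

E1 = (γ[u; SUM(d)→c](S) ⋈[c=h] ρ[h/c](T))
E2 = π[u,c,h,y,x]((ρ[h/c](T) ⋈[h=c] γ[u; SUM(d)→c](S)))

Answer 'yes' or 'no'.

E1 stepwise |·|:
  S → 6
  γ[u; SUM(d)→c](S) → 5
  T → 3
  ρ[h/c](T) → 3
  (γ[u; SUM(d)→c](S) ⋈[c=h] ρ[h/c](T)) → 3
E2 stepwise |·|:
  T → 3
  ρ[h/c](T) → 3
  S → 6
  γ[u; SUM(d)→c](S) → 5
  (ρ[h/c](T) ⋈[h=c] γ[u; SUM(d)→c](S)) → 3
  π[u,c,h,y,x]((ρ[h/c](T) ⋈[h=c] γ[u; SUM(d)→c](S))) → 3

E1 and E2 produce the same multiset:
u | c | h | y | x
p | 2 | 2 | p | t
r | 5 | 5 | p | t
r | 5 | 5 | q | r

yes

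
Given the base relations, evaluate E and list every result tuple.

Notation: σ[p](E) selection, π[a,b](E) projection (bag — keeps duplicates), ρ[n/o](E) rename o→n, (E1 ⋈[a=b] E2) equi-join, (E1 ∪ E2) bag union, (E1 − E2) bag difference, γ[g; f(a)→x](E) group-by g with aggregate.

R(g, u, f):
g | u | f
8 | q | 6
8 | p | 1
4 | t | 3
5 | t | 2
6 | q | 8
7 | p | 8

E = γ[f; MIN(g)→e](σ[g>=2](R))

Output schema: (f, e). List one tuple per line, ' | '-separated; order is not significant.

Per-node cardinality:
  R → 6
  σ[g>=2](R) → 6
  γ[f; MIN(g)→e](σ[g>=2](R)) → 5

== RESULT ==
f | e
1 | 8
2 | 5
3 | 4
6 | 8
8 | 6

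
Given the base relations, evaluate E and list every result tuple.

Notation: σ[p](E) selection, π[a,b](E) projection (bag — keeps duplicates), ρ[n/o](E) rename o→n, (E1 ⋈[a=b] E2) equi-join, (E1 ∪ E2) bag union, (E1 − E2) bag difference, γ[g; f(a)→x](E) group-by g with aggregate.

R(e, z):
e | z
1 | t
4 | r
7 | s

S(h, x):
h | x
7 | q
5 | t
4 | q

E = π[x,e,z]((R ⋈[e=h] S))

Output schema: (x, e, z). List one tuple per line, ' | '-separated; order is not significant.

Row counts bottom-up:
  R → 3
  S → 3
  (R ⋈[e=h] S) → 2
  π[x,e,z]((R ⋈[e=h] S)) → 2

== RESULT ==
x | e | z
q | 4 | r
q | 7 | s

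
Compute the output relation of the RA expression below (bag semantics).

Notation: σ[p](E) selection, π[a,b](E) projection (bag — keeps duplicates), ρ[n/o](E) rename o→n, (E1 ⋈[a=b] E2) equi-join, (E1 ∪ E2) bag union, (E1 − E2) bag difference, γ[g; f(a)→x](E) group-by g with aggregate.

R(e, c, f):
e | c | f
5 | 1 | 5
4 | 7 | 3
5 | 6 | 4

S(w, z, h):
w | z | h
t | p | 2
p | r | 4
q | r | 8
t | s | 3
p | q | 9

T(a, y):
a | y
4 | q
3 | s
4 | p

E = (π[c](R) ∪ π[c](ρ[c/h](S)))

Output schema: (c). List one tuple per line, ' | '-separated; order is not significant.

Stepwise |·|:
  R → 3
  π[c](R) → 3
  S → 5
  ρ[c/h](S) → 5
  π[c](ρ[c/h](S)) → 5
  (π[c](R) ∪ π[c](ρ[c/h](S))) → 8

== RESULT ==
c
1
2
3
4
6
7
8
9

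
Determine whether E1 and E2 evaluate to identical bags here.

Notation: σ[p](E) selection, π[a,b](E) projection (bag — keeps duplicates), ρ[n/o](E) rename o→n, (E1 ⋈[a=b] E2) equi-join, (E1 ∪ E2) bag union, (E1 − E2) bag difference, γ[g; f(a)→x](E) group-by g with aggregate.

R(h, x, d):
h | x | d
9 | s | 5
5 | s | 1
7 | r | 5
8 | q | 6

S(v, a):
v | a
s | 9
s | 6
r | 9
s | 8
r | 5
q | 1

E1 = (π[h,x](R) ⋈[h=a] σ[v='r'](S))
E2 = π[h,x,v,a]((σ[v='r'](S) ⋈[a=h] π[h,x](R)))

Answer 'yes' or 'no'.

E1 row counts bottom-up:
  R → 4
  π[h,x](R) → 4
  S → 6
  σ[v='r'](S) → 2
  (π[h,x](R) ⋈[h=a] σ[v='r'](S)) → 2
E2 row counts bottom-up:
  S → 6
  σ[v='r'](S) → 2
  R → 4
  π[h,x](R) → 4
  (σ[v='r'](S) ⋈[a=h] π[h,x](R)) → 2
  π[h,x,v,a]((σ[v='r'](S) ⋈[a=h] π[h,x](R))) → 2

E1 and E2 produce the same multiset:
h | x | v | a
5 | s | r | 5
9 | s | r | 9

yes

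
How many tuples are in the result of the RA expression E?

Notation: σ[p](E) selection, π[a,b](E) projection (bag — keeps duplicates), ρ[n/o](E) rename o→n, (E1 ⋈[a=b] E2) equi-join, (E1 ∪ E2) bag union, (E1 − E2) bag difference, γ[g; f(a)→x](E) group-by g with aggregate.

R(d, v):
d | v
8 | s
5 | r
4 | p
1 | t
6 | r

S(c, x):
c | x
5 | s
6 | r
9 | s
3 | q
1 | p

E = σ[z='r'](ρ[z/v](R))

Row counts bottom-up:
  R → 5
  ρ[z/v](R) → 5
  σ[z='r'](ρ[z/v](R)) → 2

|E| = 2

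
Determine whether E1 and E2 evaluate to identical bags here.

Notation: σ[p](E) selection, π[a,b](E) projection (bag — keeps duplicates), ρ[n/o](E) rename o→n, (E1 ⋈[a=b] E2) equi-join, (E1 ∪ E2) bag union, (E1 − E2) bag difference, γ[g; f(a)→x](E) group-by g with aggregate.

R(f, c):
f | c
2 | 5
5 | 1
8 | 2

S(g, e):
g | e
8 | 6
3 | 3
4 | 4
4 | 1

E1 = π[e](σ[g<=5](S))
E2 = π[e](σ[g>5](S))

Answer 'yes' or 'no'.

E1 stepwise |·|:
  S → 4
  σ[g<=5](S) → 3
  π[e](σ[g<=5](S)) → 3
E2 stepwise |·|:
  S → 4
  σ[g>5](S) → 1
  π[e](σ[g>5](S)) → 1

E1 result:
e
1
3
4
E2 result:
e
6
Witness: (6,) appears 0× in E1 but 1× in E2.

no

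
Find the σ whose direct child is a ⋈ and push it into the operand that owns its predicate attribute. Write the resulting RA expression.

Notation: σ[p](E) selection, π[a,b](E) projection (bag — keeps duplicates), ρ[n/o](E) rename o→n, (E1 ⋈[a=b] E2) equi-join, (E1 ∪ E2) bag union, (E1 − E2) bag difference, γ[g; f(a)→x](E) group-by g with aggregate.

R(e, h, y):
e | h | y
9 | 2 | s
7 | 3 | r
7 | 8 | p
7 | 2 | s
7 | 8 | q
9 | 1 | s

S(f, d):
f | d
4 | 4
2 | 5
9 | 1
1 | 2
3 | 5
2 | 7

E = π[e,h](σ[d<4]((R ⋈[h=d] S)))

σ filters on d, owned by the right side.
E' = π[e,h]((R ⋈[h=d] σ[d<4](S)))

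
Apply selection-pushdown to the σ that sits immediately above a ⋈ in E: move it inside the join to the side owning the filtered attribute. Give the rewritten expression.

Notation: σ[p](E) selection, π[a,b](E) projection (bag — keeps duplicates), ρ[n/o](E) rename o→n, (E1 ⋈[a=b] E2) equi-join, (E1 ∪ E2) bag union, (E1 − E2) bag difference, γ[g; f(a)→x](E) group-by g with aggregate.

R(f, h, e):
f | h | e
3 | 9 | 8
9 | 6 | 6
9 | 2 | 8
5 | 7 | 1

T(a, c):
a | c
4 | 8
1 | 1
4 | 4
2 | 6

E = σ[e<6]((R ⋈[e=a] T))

σ filters on e, owned by the left side.
E' = (σ[e<6](R) ⋈[e=a] T)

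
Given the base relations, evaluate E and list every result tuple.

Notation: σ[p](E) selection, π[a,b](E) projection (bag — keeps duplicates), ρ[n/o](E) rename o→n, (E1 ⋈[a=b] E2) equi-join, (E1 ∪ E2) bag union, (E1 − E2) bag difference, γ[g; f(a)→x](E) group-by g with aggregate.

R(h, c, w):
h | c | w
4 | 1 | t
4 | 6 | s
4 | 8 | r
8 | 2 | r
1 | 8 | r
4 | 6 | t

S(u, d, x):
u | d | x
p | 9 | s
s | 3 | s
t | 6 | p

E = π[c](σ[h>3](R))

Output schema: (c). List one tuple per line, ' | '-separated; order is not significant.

Subexpression sizes:
  R → 6
  σ[h>3](R) → 5
  π[c](σ[h>3](R)) → 5

== RESULT ==
c
1
2
6
6
8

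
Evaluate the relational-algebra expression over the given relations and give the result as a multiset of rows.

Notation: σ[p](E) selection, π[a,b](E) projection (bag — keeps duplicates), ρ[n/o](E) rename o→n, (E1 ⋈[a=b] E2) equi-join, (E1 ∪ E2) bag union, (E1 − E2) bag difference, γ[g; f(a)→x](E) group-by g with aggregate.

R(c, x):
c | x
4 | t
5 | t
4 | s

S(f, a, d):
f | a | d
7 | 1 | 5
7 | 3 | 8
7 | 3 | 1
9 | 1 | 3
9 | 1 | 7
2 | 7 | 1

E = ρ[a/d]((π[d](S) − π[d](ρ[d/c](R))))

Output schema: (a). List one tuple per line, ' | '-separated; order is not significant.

Stepwise |·|:
  S → 6
  π[d](S) → 6
  R → 3
  ρ[d/c](R) → 3
  π[d](ρ[d/c](R)) → 3
  (π[d](S) − π[d](ρ[d/c](R))) → 5
  ρ[a/d]((π[d](S) − π[d](ρ[d/c](R)))) → 5

== RESULT ==
a
1
1
3
7
8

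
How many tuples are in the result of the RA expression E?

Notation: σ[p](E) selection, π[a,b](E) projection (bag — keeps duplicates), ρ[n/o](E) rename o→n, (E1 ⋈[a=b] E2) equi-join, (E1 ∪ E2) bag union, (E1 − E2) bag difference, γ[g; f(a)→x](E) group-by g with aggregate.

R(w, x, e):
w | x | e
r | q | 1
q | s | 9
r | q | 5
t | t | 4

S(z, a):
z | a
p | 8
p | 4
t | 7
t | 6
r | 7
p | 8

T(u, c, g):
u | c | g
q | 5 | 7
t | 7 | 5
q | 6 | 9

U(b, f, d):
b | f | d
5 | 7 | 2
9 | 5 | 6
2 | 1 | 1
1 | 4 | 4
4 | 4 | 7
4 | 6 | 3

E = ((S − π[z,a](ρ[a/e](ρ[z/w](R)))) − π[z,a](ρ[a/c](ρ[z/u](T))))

Subexpression sizes:
  S → 6
  R → 4
  ρ[z/w](R) → 4
  ρ[a/e](ρ[z/w](R)) → 4
  π[z,a](ρ[a/e](ρ[z/w](R))) → 4
  (S − π[z,a](ρ[a/e](ρ[z/w](R)))) → 6
  T → 3
  ρ[z/u](T) → 3
  ρ[a/c](ρ[z/u](T)) → 3
  π[z,a](ρ[a/c](ρ[z/u](T))) → 3
  ((S − π[z,a](ρ[a/e](ρ[z/w](R)))) − π[z,a](ρ[a/c](ρ[z/u](T)))) → 5

|E| = 5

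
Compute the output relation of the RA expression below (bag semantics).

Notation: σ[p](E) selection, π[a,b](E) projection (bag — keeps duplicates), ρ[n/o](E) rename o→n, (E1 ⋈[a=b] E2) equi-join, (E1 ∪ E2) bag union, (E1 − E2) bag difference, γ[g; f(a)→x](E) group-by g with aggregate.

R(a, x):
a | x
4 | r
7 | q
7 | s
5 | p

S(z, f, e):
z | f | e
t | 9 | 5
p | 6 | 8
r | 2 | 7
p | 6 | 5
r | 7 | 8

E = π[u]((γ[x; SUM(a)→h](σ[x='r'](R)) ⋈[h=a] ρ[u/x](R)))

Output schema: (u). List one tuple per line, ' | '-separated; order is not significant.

Row counts bottom-up:
  R → 4
  σ[x='r'](R) → 1
  γ[x; SUM(a)→h](σ[x='r'](R)) → 1
  R → 4
  ρ[u/x](R) → 4
  (γ[x; SUM(a)→h](σ[x='r'](R)) ⋈[h=a] ρ[u/x](R)) → 1
  π[u]((γ[x; SUM(a)→h](σ[x='r'](R)) ⋈[h=a] ρ[u/x](R))) → 1

== RESULT ==
u
r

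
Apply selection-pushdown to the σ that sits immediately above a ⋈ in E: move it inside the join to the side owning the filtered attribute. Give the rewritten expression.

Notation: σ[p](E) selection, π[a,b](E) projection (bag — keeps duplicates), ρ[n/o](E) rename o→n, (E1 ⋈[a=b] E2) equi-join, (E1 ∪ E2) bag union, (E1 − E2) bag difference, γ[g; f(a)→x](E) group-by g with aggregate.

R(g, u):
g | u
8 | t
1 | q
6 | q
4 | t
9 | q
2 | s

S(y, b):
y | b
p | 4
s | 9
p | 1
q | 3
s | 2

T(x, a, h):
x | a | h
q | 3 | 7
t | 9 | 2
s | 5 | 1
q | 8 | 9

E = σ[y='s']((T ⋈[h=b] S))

σ filters on y, owned by the right side.
E' = (T ⋈[h=b] σ[y='s'](S))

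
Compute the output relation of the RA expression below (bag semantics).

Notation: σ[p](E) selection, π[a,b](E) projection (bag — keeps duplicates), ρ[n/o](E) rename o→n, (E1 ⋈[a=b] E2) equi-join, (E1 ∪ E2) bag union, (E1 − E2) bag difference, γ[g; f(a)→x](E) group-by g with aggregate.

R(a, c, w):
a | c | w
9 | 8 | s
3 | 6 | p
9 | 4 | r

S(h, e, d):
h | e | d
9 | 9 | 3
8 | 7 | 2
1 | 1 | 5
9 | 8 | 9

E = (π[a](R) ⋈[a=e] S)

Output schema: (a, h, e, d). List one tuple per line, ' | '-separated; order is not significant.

Row counts bottom-up:
  R → 3
  π[a](R) → 3
  S → 4
  (π[a](R) ⋈[a=e] S) → 2

== RESULT ==
a | h | e | d
9 | 9 | 9 | 3
9 | 9 | 9 | 3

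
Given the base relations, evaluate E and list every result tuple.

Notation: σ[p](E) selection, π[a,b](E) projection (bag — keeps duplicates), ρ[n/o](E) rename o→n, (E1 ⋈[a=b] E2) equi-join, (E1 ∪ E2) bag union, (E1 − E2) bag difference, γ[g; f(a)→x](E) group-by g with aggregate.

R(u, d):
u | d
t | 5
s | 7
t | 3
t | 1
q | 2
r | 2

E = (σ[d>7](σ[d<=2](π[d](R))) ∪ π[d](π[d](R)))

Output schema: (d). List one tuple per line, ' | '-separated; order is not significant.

Per-node cardinality:
  R → 6
  π[d](R) → 6
  σ[d<=2](π[d](R)) → 3
  σ[d>7](σ[d<=2](π[d](R))) → 0
  R → 6
  π[d](R) → 6
  π[d](π[d](R)) → 6
  (σ[d>7](σ[d<=2](π[d](R))) ∪ π[d](π[d](R))) → 6

== RESULT ==
d
1
2
2
3
5
7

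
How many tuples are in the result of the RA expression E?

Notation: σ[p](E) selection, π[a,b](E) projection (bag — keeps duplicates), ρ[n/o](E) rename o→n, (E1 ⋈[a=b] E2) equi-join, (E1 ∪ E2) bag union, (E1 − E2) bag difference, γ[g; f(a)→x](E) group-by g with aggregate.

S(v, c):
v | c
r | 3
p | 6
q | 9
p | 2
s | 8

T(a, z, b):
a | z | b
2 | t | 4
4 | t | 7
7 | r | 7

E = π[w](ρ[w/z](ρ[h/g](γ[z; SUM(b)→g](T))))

Per-node cardinality:
  T → 3
  γ[z; SUM(b)→g](T) → 2
  ρ[h/g](γ[z; SUM(b)→g](T)) → 2
  ρ[w/z](ρ[h/g](γ[z; SUM(b)→g](T))) → 2
  π[w](ρ[w/z](ρ[h/g](γ[z; SUM(b)→g](T)))) → 2

|E| = 2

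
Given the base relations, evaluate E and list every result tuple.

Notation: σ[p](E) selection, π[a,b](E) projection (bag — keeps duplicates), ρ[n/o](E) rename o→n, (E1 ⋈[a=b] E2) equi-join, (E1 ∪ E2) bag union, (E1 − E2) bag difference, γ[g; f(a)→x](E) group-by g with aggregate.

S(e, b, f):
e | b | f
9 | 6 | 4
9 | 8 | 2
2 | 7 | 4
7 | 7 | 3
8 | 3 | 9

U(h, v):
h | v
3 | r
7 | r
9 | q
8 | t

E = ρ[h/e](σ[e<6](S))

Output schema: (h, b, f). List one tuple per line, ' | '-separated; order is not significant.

Row counts bottom-up:
  S → 5
  σ[e<6](S) → 1
  ρ[h/e](σ[e<6](S)) → 1

== RESULT ==
h | b | f
2 | 7 | 4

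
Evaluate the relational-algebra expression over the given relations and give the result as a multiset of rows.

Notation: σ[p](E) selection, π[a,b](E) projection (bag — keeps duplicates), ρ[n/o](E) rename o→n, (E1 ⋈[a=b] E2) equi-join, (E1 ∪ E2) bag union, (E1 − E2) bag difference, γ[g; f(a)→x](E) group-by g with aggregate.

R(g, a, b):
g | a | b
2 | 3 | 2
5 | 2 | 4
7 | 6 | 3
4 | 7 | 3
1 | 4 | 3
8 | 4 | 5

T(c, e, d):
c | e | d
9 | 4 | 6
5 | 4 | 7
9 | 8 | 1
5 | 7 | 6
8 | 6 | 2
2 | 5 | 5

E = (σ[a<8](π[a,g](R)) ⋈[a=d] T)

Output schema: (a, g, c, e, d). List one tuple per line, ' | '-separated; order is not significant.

Per-node cardinality:
  R → 6
  π[a,g](R) → 6
  σ[a<8](π[a,g](R)) → 6
  T → 6
  (σ[a<8](π[a,g](R)) ⋈[a=d] T) → 4

== RESULT ==
a | g | c | e | d
2 | 5 | 8 | 6 | 2
6 | 7 | 5 | 7 | 6
6 | 7 | 9 | 4 | 6
7 | 4 | 5 | 4 | 7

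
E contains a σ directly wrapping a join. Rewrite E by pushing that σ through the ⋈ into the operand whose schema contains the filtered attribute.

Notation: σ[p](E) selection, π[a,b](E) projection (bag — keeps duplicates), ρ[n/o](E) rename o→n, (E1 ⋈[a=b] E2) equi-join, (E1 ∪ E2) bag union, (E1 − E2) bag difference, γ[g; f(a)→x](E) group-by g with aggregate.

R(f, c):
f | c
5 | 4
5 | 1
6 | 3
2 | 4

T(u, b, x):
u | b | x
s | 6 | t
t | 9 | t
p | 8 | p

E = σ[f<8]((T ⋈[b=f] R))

σ filters on f, owned by the right side.
E' = (T ⋈[b=f] σ[f<8](R))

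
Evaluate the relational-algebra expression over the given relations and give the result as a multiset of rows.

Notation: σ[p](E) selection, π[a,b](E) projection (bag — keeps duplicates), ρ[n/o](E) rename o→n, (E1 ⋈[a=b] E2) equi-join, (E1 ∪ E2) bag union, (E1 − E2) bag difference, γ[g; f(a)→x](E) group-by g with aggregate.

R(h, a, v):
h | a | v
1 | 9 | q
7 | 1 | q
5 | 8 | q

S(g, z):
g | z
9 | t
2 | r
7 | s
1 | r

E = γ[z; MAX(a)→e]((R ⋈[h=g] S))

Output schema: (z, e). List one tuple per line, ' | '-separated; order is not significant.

Per-node cardinality:
  R → 3
  S → 4
  (R ⋈[h=g] S) → 2
  γ[z; MAX(a)→e]((R ⋈[h=g] S)) → 2

== RESULT ==
z | e
r | 9
s | 1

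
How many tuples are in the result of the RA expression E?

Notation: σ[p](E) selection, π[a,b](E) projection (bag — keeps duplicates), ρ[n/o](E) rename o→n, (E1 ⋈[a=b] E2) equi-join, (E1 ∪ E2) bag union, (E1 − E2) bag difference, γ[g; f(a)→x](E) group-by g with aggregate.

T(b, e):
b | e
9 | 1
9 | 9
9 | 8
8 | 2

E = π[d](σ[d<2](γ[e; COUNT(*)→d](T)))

Per-node cardinality:
  T → 4
  γ[e; COUNT(*)→d](T) → 4
  σ[d<2](γ[e; COUNT(*)→d](T)) → 4
  π[d](σ[d<2](γ[e; COUNT(*)→d](T))) → 4

|E| = 4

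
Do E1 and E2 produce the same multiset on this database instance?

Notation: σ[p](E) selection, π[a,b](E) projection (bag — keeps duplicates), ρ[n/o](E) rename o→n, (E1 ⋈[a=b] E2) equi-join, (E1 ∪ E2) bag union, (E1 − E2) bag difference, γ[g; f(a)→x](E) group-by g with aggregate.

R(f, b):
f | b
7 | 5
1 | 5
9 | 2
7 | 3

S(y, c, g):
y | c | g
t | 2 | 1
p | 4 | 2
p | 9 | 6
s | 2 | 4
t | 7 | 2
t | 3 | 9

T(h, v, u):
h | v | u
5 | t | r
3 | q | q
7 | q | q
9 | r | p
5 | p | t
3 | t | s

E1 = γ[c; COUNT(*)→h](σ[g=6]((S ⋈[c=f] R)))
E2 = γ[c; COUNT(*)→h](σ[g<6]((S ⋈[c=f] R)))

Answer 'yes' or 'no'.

E1 per-node cardinality:
  S → 6
  R → 4
  (S ⋈[c=f] R) → 3
  σ[g=6]((S ⋈[c=f] R)) → 1
  γ[c; COUNT(*)→h](σ[g=6]((S ⋈[c=f] R))) → 1
E2 per-node cardinality:
  S → 6
  R → 4
  (S ⋈[c=f] R) → 3
  σ[g<6]((S ⋈[c=f] R)) → 2
  γ[c; COUNT(*)→h](σ[g<6]((S ⋈[c=f] R))) → 1

E1 result:
c | h
9 | 1
E2 result:
c | h
7 | 2
Witness: (9, 1) appears 1× in E1 but 0× in E2.

no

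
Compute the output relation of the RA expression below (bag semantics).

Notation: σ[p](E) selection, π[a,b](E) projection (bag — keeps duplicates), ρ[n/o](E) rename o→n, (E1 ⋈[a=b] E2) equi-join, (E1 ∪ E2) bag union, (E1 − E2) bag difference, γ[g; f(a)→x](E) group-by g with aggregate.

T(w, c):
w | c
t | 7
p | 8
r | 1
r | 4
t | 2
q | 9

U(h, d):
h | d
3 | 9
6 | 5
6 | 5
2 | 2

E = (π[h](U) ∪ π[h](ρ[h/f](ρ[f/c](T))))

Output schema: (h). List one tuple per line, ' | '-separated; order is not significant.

Subexpression sizes:
  U → 4
  π[h](U) → 4
  T → 6
  ρ[f/c](T) → 6
  ρ[h/f](ρ[f/c](T)) → 6
  π[h](ρ[h/f](ρ[f/c](T))) → 6
  (π[h](U) ∪ π[h](ρ[h/f](ρ[f/c](T)))) → 10

== RESULT ==
h
1
2
2
3
4
6
6
7
8
9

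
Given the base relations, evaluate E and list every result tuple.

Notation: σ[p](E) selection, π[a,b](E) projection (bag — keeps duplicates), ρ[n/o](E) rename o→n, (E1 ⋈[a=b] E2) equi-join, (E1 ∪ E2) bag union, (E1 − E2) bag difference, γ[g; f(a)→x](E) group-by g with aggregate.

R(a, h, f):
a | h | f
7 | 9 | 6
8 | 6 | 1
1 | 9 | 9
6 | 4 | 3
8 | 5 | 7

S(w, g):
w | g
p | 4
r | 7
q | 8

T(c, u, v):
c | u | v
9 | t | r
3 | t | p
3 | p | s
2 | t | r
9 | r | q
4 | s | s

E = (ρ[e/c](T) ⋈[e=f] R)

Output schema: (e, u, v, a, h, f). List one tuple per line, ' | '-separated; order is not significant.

Per-node cardinality:
  T → 6
  ρ[e/c](T) → 6
  R → 5
  (ρ[e/c](T) ⋈[e=f] R) → 4

== RESULT ==
e | u | v | a | h | f
3 | p | s | 6 | 4 | 3
3 | t | p | 6 | 4 | 3
9 | r | q | 1 | 9 | 9
9 | t | r | 1 | 9 | 9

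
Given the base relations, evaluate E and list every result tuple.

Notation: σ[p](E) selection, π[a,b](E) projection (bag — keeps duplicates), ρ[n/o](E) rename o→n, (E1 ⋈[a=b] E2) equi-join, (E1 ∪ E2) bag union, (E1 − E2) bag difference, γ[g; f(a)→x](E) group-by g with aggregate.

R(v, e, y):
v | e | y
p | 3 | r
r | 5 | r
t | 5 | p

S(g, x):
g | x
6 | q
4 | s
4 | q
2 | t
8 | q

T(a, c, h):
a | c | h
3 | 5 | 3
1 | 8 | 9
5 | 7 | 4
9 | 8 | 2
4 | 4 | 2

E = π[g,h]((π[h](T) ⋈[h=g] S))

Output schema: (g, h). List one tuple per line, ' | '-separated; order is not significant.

Row counts bottom-up:
  T → 5
  π[h](T) → 5
  S → 5
  (π[h](T) ⋈[h=g] S) → 4
  π[g,h]((π[h](T) ⋈[h=g] S)) → 4

== RESULT ==
g | h
2 | 2
2 | 2
4 | 4
4 | 4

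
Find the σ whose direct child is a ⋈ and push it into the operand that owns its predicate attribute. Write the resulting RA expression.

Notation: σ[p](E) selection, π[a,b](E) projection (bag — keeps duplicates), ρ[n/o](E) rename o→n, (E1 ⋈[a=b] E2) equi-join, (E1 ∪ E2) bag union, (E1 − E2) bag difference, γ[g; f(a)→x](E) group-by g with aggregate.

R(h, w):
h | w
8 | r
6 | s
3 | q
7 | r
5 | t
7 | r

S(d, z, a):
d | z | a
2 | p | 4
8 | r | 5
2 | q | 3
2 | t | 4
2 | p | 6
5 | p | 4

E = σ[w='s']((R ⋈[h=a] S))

σ filters on w, owned by the left side.
E' = (σ[w='s'](R) ⋈[h=a] S)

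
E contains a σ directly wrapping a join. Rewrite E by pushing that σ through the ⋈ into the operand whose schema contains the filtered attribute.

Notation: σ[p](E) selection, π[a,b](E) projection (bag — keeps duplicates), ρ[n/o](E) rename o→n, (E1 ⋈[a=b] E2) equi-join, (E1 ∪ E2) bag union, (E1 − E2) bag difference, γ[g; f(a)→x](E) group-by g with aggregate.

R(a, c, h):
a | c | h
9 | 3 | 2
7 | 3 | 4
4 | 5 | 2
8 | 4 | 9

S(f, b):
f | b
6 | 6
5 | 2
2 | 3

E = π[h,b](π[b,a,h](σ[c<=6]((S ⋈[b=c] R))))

σ filters on c, owned by the right side.
E' = π[h,b](π[b,a,h]((S ⋈[b=c] σ[c<=6](R))))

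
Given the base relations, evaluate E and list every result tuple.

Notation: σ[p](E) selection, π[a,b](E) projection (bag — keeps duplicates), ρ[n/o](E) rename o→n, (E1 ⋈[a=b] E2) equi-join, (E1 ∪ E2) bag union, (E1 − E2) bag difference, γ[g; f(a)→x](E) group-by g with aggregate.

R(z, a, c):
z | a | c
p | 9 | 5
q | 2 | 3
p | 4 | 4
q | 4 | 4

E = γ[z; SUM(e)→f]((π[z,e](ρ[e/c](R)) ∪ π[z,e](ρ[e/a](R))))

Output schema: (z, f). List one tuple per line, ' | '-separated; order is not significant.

Stepwise |·|:
  R → 4
  ρ[e/c](R) → 4
  π[z,e](ρ[e/c](R)) → 4
  R → 4
  ρ[e/a](R) → 4
  π[z,e](ρ[e/a](R)) → 4
  (π[z,e](ρ[e/c](R)) ∪ π[z,e](ρ[e/a](R))) → 8
  γ[z; SUM(e)→f]((π[z,e](ρ[e/c](R)) ∪ π[z,e](ρ[e/a](R)))) → 2

== RESULT ==
z | f
p | 22
q | 13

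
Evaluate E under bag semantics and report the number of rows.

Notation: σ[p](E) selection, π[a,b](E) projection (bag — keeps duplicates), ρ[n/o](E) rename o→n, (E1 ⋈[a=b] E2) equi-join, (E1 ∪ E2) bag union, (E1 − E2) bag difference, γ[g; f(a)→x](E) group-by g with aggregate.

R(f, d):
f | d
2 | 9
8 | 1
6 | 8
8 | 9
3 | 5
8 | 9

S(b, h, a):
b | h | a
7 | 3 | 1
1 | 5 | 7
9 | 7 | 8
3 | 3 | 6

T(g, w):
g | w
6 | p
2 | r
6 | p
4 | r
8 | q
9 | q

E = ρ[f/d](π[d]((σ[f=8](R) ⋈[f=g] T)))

Per-node cardinality:
  R → 6
  σ[f=8](R) → 3
  T → 6
  (σ[f=8](R) ⋈[f=g] T) → 3
  π[d]((σ[f=8](R) ⋈[f=g] T)) → 3
  ρ[f/d](π[d]((σ[f=8](R) ⋈[f=g] T))) → 3

|E| = 3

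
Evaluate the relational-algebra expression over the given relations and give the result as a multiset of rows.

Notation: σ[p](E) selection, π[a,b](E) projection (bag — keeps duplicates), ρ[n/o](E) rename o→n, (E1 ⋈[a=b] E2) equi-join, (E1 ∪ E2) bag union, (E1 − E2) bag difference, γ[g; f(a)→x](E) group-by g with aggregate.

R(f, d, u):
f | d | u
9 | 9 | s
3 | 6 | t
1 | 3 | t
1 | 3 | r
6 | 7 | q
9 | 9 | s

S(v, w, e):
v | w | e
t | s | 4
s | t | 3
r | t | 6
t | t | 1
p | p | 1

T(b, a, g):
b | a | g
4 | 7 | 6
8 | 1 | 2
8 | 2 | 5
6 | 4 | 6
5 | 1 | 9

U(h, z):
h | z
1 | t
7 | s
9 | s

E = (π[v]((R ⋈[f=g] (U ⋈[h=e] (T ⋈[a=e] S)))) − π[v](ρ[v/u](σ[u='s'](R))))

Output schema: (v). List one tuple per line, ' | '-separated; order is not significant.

Per-node cardinality:
  R → 6
  U → 3
  T → 5
  S → 5
  (T ⋈[a=e] S) → 5
  (U ⋈[h=e] (T ⋈[a=e] S)) → 4
  (R ⋈[f=g] (U ⋈[h=e] (T ⋈[a=e] S))) → 4
  π[v]((R ⋈[f=g] (U ⋈[h=e] (T ⋈[a=e] S)))) → 4
  R → 6
  σ[u='s'](R) → 2
  ρ[v/u](σ[u='s'](R)) → 2
  π[v](ρ[v/u](σ[u='s'](R))) → 2
  (π[v]((R ⋈[f=g] (U ⋈[h=e] (T ⋈[a=e] S)))) − π[v](ρ[v/u](σ[u='s'](R)))) → 4

== RESULT ==
v
p
p
t
t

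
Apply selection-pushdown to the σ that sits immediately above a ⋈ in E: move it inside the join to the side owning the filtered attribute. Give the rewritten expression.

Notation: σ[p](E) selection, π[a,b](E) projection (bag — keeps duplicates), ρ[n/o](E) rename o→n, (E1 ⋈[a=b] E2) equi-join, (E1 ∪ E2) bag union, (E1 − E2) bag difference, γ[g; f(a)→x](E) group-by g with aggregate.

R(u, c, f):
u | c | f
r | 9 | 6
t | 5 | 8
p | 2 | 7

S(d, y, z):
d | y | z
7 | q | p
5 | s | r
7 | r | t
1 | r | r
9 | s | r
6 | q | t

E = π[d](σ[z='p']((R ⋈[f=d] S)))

σ filters on z, owned by the right side.
E' = π[d]((R ⋈[f=d] σ[z='p'](S)))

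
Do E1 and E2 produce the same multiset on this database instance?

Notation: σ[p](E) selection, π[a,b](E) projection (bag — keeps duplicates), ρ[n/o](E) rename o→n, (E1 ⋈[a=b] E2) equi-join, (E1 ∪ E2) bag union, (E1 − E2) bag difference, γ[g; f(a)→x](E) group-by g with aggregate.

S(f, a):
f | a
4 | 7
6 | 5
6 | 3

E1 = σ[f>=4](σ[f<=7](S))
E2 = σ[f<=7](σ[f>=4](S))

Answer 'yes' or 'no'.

E1 row counts bottom-up:
  S → 3
  σ[f<=7](S) → 3
  σ[f>=4](σ[f<=7](S)) → 3
E2 row counts bottom-up:
  S → 3
  σ[f>=4](S) → 3
  σ[f<=7](σ[f>=4](S)) → 3

E1 and E2 produce the same multiset:
f | a
4 | 7
6 | 3
6 | 5

yes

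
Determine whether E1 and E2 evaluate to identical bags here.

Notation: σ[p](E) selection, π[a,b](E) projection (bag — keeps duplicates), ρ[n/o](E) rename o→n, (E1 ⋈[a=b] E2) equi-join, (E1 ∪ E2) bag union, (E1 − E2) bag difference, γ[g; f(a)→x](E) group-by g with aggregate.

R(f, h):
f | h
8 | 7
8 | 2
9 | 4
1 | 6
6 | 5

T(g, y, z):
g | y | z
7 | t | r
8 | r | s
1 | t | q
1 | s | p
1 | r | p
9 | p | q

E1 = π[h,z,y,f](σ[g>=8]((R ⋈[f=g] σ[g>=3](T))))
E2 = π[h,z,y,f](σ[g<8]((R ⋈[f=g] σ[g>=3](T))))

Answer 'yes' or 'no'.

E1 stepwise |·|:
  R → 5
  T → 6
  σ[g>=3](T) → 3
  (R ⋈[f=g] σ[g>=3](T)) → 3
  σ[g>=8]((R ⋈[f=g] σ[g>=3](T))) → 3
  π[h,z,y,f](σ[g>=8]((R ⋈[f=g] σ[g>=3](T)))) → 3
E2 stepwise |·|:
  R → 5
  T → 6
  σ[g>=3](T) → 3
  (R ⋈[f=g] σ[g>=3](T)) → 3
  σ[g<8]((R ⋈[f=g] σ[g>=3](T))) → 0
  π[h,z,y,f](σ[g<8]((R ⋈[f=g] σ[g>=3](T)))) → 0

E1 result:
h | z | y | f
2 | s | r | 8
4 | q | p | 9
7 | s | r | 8
E2 result:
h | z | y | f
(0 rows)
Witness: (7, 's', 'r', 8) appears 1× in E1 but 0× in E2.

no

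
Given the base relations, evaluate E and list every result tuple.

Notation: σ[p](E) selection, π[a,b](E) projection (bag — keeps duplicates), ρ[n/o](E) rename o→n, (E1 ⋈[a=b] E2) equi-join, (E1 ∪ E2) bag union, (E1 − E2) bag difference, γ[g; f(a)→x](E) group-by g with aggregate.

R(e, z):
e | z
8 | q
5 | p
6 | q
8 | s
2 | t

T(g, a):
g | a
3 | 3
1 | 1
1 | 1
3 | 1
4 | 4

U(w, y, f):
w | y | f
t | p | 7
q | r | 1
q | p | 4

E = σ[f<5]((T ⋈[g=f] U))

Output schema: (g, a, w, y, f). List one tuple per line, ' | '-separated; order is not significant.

Subexpression sizes:
  T → 5
  U → 3
  (T ⋈[g=f] U) → 3
  σ[f<5]((T ⋈[g=f] U)) → 3

== RESULT ==
g | a | w | y | f
1 | 1 | q | r | 1
1 | 1 | q | r | 1
4 | 4 | q | p | 4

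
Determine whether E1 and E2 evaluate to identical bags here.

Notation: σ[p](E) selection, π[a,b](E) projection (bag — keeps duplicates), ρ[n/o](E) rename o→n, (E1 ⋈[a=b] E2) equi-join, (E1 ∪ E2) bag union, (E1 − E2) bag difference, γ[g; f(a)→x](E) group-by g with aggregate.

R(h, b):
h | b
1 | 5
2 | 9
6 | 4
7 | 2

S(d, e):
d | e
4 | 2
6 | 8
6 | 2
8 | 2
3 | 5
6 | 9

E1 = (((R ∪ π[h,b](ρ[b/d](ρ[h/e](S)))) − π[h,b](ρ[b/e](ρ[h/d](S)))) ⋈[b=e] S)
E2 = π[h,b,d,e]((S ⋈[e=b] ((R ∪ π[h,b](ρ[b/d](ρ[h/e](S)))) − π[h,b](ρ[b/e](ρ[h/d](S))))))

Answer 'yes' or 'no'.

E1 per-node cardinality:
  R → 4
  S → 6
  ρ[h/e](S) → 6
  ρ[b/d](ρ[h/e](S)) → 6
  π[h,b](ρ[b/d](ρ[h/e](S))) → 6
  (R ∪ π[h,b](ρ[b/d](ρ[h/e](S)))) → 10
  S → 6
  ρ[h/d](S) → 6
  ρ[b/e](ρ[h/d](S)) → 6
  π[h,b](ρ[b/e](ρ[h/d](S))) → 6
  ((R ∪ π[h,b](ρ[b/d](ρ[h/e](S)))) − π[h,b](ρ[b/e](ρ[h/d](S)))) → 10
  S → 6
  (((R ∪ π[h,b](ρ[b/d](ρ[h/e](S)))) − π[h,b](ρ[b/e](ρ[h/d](S)))) ⋈[b=e] S) → 6
E2 per-node cardinality:
  S → 6
  R → 4
  S → 6
  ρ[h/e](S) → 6
  ρ[b/d](ρ[h/e](S)) → 6
  π[h,b](ρ[b/d](ρ[h/e](S))) → 6
  (R ∪ π[h,b](ρ[b/d](ρ[h/e](S)))) → 10
  S → 6
  ρ[h/d](S) → 6
  ρ[b/e](ρ[h/d](S)) → 6
  π[h,b](ρ[b/e](ρ[h/d](S))) → 6
  ((R ∪ π[h,b](ρ[b/d](ρ[h/e](S)))) − π[h,b](ρ[b/e](ρ[h/d](S)))) → 10
  (S ⋈[e=b] ((R ∪ π[h,b](ρ[b/d](ρ[h/e](S)))) − π[h,b](ρ[b/e](ρ[h/d](S))))) → 6
  π[h,b,d,e]((S ⋈[e=b] ((R ∪ π[h,b](ρ[b/d](ρ[h/e](S)))) − π[h,b](ρ[b/e](ρ[h/d](S)))))) → 6

E1 and E2 produce the same multiset:
h | b | d | e
1 | 5 | 3 | 5
2 | 8 | 6 | 8
2 | 9 | 6 | 9
7 | 2 | 4 | 2
7 | 2 | 6 | 2
7 | 2 | 8 | 2

yes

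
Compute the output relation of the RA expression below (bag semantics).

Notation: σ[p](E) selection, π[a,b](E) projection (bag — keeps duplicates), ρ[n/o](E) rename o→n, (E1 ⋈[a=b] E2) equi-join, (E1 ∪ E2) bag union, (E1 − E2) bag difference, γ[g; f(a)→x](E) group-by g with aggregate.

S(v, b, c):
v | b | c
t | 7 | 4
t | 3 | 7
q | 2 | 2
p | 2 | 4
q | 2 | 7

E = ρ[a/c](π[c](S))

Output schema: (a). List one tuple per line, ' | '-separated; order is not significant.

Subexpression sizes:
  S → 5
  π[c](S) → 5
  ρ[a/c](π[c](S)) → 5

== RESULT ==
a
2
4
4
7
7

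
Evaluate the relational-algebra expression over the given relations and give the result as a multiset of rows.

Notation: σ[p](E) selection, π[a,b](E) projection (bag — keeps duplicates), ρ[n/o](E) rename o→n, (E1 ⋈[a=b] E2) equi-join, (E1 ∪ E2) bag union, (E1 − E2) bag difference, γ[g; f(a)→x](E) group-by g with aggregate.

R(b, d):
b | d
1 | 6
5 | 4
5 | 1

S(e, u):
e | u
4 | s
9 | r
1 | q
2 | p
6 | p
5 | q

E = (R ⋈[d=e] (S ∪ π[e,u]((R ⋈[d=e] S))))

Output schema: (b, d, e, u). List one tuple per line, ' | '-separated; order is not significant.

Row counts bottom-up:
  R → 3
  S → 6
  R → 3
  S → 6
  (R ⋈[d=e] S) → 3
  π[e,u]((R ⋈[d=e] S)) → 3
  (S ∪ π[e,u]((R ⋈[d=e] S))) → 9
  (R ⋈[d=e] (S ∪ π[e,u]((R ⋈[d=e] S)))) → 6

== RESULT ==
b | d | e | u
1 | 6 | 6 | p
1 | 6 | 6 | p
5 | 1 | 1 | q
5 | 1 | 1 | q
5 | 4 | 4 | s
5 | 4 | 4 | s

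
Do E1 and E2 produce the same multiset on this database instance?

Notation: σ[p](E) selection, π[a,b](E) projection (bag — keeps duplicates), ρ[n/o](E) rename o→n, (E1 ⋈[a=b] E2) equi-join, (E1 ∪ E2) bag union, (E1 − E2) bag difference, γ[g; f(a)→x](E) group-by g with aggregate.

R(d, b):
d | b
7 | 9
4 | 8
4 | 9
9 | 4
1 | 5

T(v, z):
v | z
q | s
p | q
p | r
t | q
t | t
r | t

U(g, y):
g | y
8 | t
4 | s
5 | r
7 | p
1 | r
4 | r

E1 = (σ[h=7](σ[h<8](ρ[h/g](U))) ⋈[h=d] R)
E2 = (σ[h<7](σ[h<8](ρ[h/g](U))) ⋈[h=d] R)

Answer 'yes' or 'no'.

E1 row counts bottom-up:
  U → 6
  ρ[h/g](U) → 6
  σ[h<8](ρ[h/g](U)) → 5
  σ[h=7](σ[h<8](ρ[h/g](U))) → 1
  R → 5
  (σ[h=7](σ[h<8](ρ[h/g](U))) ⋈[h=d] R) → 1
E2 row counts bottom-up:
  U → 6
  ρ[h/g](U) → 6
  σ[h<8](ρ[h/g](U)) → 5
  σ[h<7](σ[h<8](ρ[h/g](U))) → 4
  R → 5
  (σ[h<7](σ[h<8](ρ[h/g](U))) ⋈[h=d] R) → 5

E1 result:
h | y | d | b
7 | p | 7 | 9
E2 result:
h | y | d | b
1 | r | 1 | 5
4 | r | 4 | 8
4 | r | 4 | 9
4 | s | 4 | 8
4 | s | 4 | 9
Witness: (7, 'p', 7, 9) appears 1× in E1 but 0× in E2.

no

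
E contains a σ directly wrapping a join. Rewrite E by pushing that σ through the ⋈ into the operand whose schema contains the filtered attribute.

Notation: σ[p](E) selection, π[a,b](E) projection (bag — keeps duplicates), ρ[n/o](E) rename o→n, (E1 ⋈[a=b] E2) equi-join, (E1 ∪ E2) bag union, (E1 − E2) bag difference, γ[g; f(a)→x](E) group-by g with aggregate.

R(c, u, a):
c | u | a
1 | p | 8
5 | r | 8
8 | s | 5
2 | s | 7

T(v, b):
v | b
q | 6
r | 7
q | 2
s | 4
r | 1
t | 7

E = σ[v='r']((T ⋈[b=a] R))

σ filters on v, owned by the left side.
E' = (σ[v='r'](T) ⋈[b=a] R)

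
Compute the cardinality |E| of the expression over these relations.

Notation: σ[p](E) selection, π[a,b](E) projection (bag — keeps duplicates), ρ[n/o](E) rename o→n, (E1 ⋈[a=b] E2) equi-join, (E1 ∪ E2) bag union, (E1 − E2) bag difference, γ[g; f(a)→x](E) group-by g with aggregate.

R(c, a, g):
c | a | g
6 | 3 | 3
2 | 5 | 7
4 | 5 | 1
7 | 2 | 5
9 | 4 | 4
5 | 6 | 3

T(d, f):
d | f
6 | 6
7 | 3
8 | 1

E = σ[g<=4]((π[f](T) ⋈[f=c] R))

Row counts bottom-up:
  T → 3
  π[f](T) → 3
  R → 6
  (π[f](T) ⋈[f=c] R) → 1
  σ[g<=4]((π[f](T) ⋈[f=c] R)) → 1

|E| = 1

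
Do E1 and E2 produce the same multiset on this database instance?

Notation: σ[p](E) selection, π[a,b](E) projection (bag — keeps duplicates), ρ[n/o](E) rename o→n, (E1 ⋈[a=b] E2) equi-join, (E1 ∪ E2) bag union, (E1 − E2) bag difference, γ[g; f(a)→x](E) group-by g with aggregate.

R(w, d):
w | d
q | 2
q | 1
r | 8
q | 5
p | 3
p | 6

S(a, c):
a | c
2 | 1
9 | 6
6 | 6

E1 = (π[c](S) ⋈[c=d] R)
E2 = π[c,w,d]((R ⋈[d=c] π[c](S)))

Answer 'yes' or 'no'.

E1 row counts bottom-up:
  S → 3
  π[c](S) → 3
  R → 6
  (π[c](S) ⋈[c=d] R) → 3
E2 row counts bottom-up:
  R → 6
  S → 3
  π[c](S) → 3
  (R ⋈[d=c] π[c](S)) → 3
  π[c,w,d]((R ⋈[d=c] π[c](S))) → 3

E1 and E2 produce the same multiset:
c | w | d
1 | q | 1
6 | p | 6
6 | p | 6

yes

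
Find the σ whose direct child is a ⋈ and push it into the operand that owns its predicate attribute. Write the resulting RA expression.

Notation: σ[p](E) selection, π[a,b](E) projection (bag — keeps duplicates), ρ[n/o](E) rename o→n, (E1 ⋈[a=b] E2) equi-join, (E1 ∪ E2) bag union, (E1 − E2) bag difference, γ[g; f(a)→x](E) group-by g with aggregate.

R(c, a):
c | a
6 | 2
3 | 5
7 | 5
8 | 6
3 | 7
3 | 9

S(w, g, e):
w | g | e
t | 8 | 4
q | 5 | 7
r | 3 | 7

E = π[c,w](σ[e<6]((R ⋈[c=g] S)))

σ filters on e, owned by the right side.
E' = π[c,w]((R ⋈[c=g] σ[e<6](S)))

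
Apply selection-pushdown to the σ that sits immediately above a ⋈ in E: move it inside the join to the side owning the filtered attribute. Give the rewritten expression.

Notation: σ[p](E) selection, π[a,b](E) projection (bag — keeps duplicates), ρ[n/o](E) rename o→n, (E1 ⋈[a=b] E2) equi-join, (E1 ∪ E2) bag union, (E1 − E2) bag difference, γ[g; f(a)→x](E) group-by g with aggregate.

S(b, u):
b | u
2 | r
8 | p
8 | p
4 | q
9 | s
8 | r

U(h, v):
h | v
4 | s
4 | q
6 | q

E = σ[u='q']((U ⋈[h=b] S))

σ filters on u, owned by the right side.
E' = (U ⋈[h=b] σ[u='q'](S))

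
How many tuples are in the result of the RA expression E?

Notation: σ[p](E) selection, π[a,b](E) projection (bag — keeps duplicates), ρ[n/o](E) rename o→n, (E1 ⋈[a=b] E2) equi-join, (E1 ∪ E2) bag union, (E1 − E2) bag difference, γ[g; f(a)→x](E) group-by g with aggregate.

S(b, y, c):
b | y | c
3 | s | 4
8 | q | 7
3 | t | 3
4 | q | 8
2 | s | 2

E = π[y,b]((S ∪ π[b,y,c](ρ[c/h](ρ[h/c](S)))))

Stepwise |·|:
  S → 5
  S → 5
  ρ[h/c](S) → 5
  ρ[c/h](ρ[h/c](S)) → 5
  π[b,y,c](ρ[c/h](ρ[h/c](S))) → 5
  (S ∪ π[b,y,c](ρ[c/h](ρ[h/c](S)))) → 10
  π[y,b]((S ∪ π[b,y,c](ρ[c/h](ρ[h/c](S))))) → 10

|E| = 10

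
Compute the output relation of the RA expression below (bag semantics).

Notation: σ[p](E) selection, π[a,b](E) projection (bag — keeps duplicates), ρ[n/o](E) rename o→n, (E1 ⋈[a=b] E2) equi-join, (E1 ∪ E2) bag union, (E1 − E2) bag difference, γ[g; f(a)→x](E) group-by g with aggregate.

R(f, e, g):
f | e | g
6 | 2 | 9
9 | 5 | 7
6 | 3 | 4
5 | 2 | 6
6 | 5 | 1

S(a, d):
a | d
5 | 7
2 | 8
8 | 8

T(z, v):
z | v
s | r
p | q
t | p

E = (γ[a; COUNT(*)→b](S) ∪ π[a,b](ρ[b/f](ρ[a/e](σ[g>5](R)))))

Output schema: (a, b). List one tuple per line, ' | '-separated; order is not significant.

Subexpression sizes:
  S → 3
  γ[a; COUNT(*)→b](S) → 3
  R → 5
  σ[g>5](R) → 3
  ρ[a/e](σ[g>5](R)) → 3
  ρ[b/f](ρ[a/e](σ[g>5](R))) → 3
  π[a,b](ρ[b/f](ρ[a/e](σ[g>5](R)))) → 3
  (γ[a; COUNT(*)→b](S) ∪ π[a,b](ρ[b/f](ρ[a/e](σ[g>5](R))))) → 6

== RESULT ==
a | b
2 | 1
2 | 5
2 | 6
5 | 1
5 | 9
8 | 1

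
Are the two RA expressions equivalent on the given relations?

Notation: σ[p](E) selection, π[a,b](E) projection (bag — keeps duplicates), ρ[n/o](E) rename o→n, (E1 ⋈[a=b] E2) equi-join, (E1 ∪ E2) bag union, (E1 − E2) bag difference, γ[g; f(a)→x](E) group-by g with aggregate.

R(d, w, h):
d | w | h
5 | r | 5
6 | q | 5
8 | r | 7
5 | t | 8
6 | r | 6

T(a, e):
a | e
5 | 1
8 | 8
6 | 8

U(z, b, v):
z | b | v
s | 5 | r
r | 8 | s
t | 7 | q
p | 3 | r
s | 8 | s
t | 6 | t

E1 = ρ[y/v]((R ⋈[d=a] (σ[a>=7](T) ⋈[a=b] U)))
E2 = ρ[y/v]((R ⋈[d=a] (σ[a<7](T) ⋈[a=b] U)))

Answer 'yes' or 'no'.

E1 per-node cardinality:
  R → 5
  T → 3
  σ[a>=7](T) → 1
  U → 6
  (σ[a>=7](T) ⋈[a=b] U) → 2
  (R ⋈[d=a] (σ[a>=7](T) ⋈[a=b] U)) → 2
  ρ[y/v]((R ⋈[d=a] (σ[a>=7](T) ⋈[a=b] U))) → 2
E2 per-node cardinality:
  R → 5
  T → 3
  σ[a<7](T) → 2
  U → 6
  (σ[a<7](T) ⋈[a=b] U) → 2
  (R ⋈[d=a] (σ[a<7](T) ⋈[a=b] U)) → 4
  ρ[y/v]((R ⋈[d=a] (σ[a<7](T) ⋈[a=b] U))) → 4

E1 result:
d | w | h | a | e | z | b | y
8 | r | 7 | 8 | 8 | r | 8 | s
8 | r | 7 | 8 | 8 | s | 8 | s
E2 result:
d | w | h | a | e | z | b | y
5 | r | 5 | 5 | 1 | s | 5 | r
5 | t | 8 | 5 | 1 | s | 5 | r
6 | q | 5 | 6 | 8 | t | 6 | t
6 | r | 6 | 6 | 8 | t | 6 | t
Witness: (6, 'q', 5, 6, 8, 't', 6, 't') appears 0× in E1 but 1× in E2.

no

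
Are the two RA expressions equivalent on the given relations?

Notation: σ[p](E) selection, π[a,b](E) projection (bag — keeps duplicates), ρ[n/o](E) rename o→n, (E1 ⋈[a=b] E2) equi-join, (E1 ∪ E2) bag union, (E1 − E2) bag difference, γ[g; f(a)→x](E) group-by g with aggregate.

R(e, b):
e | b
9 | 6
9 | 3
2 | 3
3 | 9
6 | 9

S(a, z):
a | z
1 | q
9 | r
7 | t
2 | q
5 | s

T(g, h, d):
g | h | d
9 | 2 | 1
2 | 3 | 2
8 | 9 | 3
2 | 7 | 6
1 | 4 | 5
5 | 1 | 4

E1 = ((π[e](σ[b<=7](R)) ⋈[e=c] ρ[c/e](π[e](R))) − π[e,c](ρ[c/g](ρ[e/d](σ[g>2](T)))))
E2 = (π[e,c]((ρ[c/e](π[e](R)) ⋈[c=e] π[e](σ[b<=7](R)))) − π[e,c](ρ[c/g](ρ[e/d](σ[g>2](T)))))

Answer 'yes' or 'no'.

E1 row counts bottom-up:
  R → 5
  σ[b<=7](R) → 3
  π[e](σ[b<=7](R)) → 3
  R → 5
  π[e](R) → 5
  ρ[c/e](π[e](R)) → 5
  (π[e](σ[b<=7](R)) ⋈[e=c] ρ[c/e](π[e](R))) → 5
  T → 6
  σ[g>2](T) → 3
  ρ[e/d](σ[g>2](T)) → 3
  ρ[c/g](ρ[e/d](σ[g>2](T))) → 3
  π[e,c](ρ[c/g](ρ[e/d](σ[g>2](T)))) → 3
  ((π[e](σ[b<=7](R)) ⋈[e=c] ρ[c/e](π[e](R))) − π[e,c](ρ[c/g](ρ[e/d](σ[g>2](T))))) → 5
E2 row counts bottom-up:
  R → 5
  π[e](R) → 5
  ρ[c/e](π[e](R)) → 5
  R → 5
  σ[b<=7](R) → 3
  π[e](σ[b<=7](R)) → 3
  (ρ[c/e](π[e](R)) ⋈[c=e] π[e](σ[b<=7](R))) → 5
  π[e,c]((ρ[c/e](π[e](R)) ⋈[c=e] π[e](σ[b<=7](R)))) → 5
  T → 6
  σ[g>2](T) → 3
  ρ[e/d](σ[g>2](T)) → 3
  ρ[c/g](ρ[e/d](σ[g>2](T))) → 3
  π[e,c](ρ[c/g](ρ[e/d](σ[g>2](T)))) → 3
  (π[e,c]((ρ[c/e](π[e](R)) ⋈[c=e] π[e](σ[b<=7](R)))) − π[e,c](ρ[c/g](ρ[e/d](σ[g>2](T))))) → 5

E1 and E2 produce the same multiset:
e | c
2 | 2
9 | 9
9 | 9
9 | 9
9 | 9

yes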